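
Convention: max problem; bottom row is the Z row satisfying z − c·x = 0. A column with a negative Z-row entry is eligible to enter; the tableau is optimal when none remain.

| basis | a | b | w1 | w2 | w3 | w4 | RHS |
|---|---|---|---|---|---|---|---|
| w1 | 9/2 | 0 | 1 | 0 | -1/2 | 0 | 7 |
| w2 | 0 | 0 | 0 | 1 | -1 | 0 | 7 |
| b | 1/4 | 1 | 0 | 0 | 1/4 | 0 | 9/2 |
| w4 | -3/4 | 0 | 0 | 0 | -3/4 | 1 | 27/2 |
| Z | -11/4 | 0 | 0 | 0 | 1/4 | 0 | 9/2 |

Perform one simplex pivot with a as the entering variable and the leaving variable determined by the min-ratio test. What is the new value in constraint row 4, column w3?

Ratio test on column a — row 1: 7/(9/2) = 14/9; row 2: entry 0 ≤ 0; row 3: (9/2)/(1/4) = 18; row 4: entry -3/4 ≤ 0. Minimum is 14/9 at row 1 (w1 leaves); pivot element 9/2.
Divide row 1 by 9/2; eliminate column a from the other rows.
Row 4 update in column w3: -3/4 − (-3/4)·(-1/9) = -5/6.

-5/6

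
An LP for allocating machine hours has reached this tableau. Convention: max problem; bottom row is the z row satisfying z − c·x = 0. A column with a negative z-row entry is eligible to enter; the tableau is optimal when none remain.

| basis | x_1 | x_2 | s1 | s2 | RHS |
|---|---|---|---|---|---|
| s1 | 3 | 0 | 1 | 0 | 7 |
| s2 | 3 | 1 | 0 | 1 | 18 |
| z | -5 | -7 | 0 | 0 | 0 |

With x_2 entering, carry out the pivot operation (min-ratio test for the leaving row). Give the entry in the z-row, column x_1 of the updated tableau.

16

Ratio test on column x_2 — row 1: entry 0 ≤ 0; row 2: 18/1 = 18. Minimum is 18 at row 2 (s2 leaves); pivot element 1.
Divide row 2 by 1; eliminate column x_2 from the other rows.
z-row update in column x_1: -5 − (-7)·3 = 16.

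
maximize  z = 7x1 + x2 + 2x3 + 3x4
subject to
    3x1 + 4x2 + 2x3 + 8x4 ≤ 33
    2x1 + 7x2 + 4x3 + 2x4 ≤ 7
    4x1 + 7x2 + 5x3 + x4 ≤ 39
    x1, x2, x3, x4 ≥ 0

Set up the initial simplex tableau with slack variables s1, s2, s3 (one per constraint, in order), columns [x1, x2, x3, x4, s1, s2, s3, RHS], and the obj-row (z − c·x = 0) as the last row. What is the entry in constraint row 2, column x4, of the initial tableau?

Constraint 2 has coefficient 2 on x4.

2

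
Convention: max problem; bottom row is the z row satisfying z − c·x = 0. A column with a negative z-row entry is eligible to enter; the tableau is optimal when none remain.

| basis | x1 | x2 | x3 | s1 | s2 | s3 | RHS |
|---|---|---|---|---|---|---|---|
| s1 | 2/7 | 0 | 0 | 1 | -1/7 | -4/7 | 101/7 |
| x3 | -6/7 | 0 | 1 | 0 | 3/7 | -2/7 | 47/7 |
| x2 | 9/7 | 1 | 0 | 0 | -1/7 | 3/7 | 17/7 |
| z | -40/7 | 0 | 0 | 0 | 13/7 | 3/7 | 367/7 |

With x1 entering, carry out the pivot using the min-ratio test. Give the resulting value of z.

569/9

Ratio test on column x1 — row 1: (101/7)/(2/7) = 101/2; row 2: entry -6/7 ≤ 0; row 3: (17/7)/(9/7) = 17/9. Minimum is 17/9 at row 3 (x2 leaves); pivot element 9/7.
Pivot on row 3; the z-row RHS becomes 367/7 − (-40/7)·(17/9) = 569/9.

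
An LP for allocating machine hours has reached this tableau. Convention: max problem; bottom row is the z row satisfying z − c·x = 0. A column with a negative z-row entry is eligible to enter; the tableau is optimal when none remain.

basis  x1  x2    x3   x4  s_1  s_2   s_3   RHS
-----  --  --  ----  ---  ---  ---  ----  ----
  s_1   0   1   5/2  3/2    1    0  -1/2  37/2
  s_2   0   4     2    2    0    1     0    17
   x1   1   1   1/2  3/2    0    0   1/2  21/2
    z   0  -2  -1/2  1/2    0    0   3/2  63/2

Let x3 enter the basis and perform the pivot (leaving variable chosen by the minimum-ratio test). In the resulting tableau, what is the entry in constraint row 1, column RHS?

37/5

Ratio test on column x3 — row 1: (37/2)/(5/2) = 37/5; row 2: 17/2 = 17/2; row 3: (21/2)/(1/2) = 21. Minimum is 37/5 at row 1 (s_1 leaves); pivot element 5/2.
Divide row 1 by 5/2; eliminate column x3 from the other rows.
In the new row 1, the RHS entry is the old entry divided by the pivot: (37/2)/(5/2) = 37/5.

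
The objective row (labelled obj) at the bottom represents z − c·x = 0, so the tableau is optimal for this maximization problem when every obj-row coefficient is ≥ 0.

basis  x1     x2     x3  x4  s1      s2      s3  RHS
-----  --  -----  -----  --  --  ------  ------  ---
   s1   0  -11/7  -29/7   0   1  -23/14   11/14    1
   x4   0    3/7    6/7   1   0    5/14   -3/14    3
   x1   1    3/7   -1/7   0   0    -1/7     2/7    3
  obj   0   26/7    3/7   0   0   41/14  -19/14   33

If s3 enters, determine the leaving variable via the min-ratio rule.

Column s3 entries and ratios — s1: 1/(11/14) = 14/11; x4: -3/14 ≤ 0, skip; x1: 3/(2/7) = 21/2.
Smallest ratio is 14/11 in the row of s1, so s1 leaves.

s1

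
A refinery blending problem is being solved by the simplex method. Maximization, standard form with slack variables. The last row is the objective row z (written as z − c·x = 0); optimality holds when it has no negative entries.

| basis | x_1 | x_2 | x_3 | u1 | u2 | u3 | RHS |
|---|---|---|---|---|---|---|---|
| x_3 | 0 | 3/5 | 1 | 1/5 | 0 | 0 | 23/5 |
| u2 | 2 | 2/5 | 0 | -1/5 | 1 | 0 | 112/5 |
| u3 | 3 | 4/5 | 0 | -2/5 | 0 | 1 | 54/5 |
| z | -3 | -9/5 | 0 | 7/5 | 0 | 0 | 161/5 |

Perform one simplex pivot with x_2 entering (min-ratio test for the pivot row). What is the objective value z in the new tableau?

Ratio test on column x_2 — row 1: (23/5)/(3/5) = 23/3; row 2: (112/5)/(2/5) = 56; row 3: (54/5)/(4/5) = 27/2. Minimum is 23/3 at row 1 (x_3 leaves); pivot element 3/5.
Pivot on row 1; the z-row RHS becomes 161/5 − (-9/5)·(23/3) = 46.

46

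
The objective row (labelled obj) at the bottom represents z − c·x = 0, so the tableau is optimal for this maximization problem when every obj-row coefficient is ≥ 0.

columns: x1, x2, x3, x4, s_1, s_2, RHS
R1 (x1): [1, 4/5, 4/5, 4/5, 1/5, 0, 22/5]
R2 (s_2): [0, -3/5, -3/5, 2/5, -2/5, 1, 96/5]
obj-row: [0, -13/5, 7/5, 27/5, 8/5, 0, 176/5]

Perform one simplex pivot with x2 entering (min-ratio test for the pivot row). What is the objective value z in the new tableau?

Ratio test on column x2 — row 1: (22/5)/(4/5) = 11/2; row 2: entry -3/5 ≤ 0. Minimum is 11/2 at row 1 (x1 leaves); pivot element 4/5.
Pivot on row 1; the obj-row RHS becomes 176/5 − (-13/5)·(11/2) = 99/2.

99/2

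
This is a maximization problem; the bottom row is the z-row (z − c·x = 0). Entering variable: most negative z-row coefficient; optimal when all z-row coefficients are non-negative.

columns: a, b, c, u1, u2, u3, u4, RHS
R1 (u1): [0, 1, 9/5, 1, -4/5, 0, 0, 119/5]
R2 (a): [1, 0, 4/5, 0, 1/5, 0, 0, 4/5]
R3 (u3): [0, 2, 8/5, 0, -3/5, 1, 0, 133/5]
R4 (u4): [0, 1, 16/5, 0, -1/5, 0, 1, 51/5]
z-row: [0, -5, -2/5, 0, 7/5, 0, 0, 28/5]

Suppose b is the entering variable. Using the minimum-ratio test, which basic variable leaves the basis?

Column b entries and ratios — u1: (119/5)/1 = 119/5; a: 0 ≤ 0, skip; u3: (133/5)/2 = 133/10; u4: (51/5)/1 = 51/5.
Smallest ratio is 51/5 in the row of u4, so u4 leaves.

u4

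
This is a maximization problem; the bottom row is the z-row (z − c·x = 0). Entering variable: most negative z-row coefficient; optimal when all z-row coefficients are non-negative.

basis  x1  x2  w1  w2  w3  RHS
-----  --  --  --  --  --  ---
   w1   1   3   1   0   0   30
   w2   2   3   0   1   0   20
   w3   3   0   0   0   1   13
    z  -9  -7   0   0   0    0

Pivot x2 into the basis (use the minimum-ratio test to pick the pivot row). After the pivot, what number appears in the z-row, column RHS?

140/3

Ratio test on column x2 — row 1: 30/3 = 10; row 2: 20/3 = 20/3; row 3: entry 0 ≤ 0. Minimum is 20/3 at row 2 (w2 leaves); pivot element 3.
Divide row 2 by 3; eliminate column x2 from the other rows.
z-row update in column RHS: 0 − (-7)·(20/3) = 140/3.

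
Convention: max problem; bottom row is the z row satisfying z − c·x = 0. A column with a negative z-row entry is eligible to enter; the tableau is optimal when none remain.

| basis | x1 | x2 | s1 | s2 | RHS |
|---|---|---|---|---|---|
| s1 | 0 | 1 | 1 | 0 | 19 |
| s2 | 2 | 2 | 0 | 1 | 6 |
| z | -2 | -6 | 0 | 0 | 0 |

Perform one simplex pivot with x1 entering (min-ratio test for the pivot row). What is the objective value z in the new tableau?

6

Ratio test on column x1 — row 1: entry 0 ≤ 0; row 2: 6/2 = 3. Minimum is 3 at row 2 (s2 leaves); pivot element 2.
Pivot on row 2; the z-row RHS becomes 0 − (-2)·3 = 6.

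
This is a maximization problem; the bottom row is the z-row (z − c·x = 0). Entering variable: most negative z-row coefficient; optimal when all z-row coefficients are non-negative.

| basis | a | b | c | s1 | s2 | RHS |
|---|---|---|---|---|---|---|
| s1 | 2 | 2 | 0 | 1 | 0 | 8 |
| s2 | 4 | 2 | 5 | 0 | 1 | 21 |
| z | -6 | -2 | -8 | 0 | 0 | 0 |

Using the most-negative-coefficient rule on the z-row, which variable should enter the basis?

Negative z-row entries: a: -6, b: -2, c: -8.
The most negative is -8 in column c, so c enters.

c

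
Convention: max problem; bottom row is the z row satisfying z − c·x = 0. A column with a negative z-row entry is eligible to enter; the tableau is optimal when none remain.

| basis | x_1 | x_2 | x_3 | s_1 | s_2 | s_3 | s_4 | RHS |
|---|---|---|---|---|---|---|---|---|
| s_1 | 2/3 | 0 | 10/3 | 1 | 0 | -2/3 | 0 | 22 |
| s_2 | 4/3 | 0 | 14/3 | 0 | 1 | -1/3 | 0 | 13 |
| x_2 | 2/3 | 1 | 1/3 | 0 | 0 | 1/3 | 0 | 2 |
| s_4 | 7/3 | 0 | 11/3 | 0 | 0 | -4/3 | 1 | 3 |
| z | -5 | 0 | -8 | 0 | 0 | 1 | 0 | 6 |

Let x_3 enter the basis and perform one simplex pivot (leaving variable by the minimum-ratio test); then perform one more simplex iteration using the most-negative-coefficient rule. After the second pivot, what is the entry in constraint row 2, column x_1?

-3

Ratio test on column x_3 — row 1: 22/(10/3) = 33/5; row 2: 13/(14/3) = 39/14; row 3: 2/(1/3) = 6; row 4: 3/(11/3) = 9/11. Minimum is 9/11 at row 4 (s_4 leaves); pivot element 11/3.
Divide row 4 by 11/3; eliminate column x_3 from the other rows.
Second iteration: most negative z-row entry is -21/11 in column s_3, so s_3 enters.
Ratio test on column s_3 — row 1: (212/11)/(6/11) = 106/3; row 2: (101/11)/(15/11) = 101/15; row 3: (19/11)/(5/11) = 19/5; row 4: entry -4/11 ≤ 0. Minimum is 19/5 at row 3 (x_2 leaves); pivot element 5/11.
Divide row 3 by 5/11; eliminate column s_3 from the other rows.
After both pivots, the entry at constraint row 2, column x_1 is -3.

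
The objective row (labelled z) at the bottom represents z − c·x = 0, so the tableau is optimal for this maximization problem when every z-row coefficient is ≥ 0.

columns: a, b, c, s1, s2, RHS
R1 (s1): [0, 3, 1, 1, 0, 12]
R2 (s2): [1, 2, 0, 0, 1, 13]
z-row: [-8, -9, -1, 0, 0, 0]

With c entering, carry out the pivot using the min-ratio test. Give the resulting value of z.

Ratio test on column c — row 1: 12/1 = 12; row 2: entry 0 ≤ 0. Minimum is 12 at row 1 (s1 leaves); pivot element 1.
Pivot on row 1; the z-row RHS becomes 0 − (-1)·12 = 12.

12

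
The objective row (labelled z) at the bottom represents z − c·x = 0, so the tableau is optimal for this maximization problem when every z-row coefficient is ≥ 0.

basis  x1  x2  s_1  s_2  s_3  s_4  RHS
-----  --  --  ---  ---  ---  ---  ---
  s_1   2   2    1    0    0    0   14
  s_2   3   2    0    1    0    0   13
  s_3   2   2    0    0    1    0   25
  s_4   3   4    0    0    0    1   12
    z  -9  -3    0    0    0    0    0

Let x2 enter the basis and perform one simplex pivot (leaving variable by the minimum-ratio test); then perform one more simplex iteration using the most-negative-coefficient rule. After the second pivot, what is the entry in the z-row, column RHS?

36

Ratio test on column x2 — row 1: 14/2 = 7; row 2: 13/2 = 13/2; row 3: 25/2 = 25/2; row 4: 12/4 = 3. Minimum is 3 at row 4 (s_4 leaves); pivot element 4.
Divide row 4 by 4; eliminate column x2 from the other rows.
Second iteration: most negative z-row entry is -27/4 in column x1, so x1 enters.
Ratio test on column x1 — row 1: 8/(1/2) = 16; row 2: 7/(3/2) = 14/3; row 3: 19/(1/2) = 38; row 4: 3/(3/4) = 4. Minimum is 4 at row 4 (x2 leaves); pivot element 3/4.
Divide row 4 by 3/4; eliminate column x1 from the other rows.
After both pivots, the entry at the z-row, column RHS is 36.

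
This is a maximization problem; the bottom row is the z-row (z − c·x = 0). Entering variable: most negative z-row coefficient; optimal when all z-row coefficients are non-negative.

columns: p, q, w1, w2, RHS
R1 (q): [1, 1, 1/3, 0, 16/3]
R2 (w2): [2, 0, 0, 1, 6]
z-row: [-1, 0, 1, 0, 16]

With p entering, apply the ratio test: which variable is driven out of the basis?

Column p entries and ratios — q: (16/3)/1 = 16/3; w2: 6/2 = 3.
Smallest ratio is 3 in the row of w2, so w2 leaves.

w2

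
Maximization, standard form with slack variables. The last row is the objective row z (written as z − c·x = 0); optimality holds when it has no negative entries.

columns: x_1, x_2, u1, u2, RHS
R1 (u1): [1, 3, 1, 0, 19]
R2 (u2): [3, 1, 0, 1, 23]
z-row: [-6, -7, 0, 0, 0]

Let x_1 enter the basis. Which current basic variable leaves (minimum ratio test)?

Column x_1 entries and ratios — u1: 19/1 = 19; u2: 23/3 = 23/3.
Smallest ratio is 23/3 in the row of u2, so u2 leaves.

u2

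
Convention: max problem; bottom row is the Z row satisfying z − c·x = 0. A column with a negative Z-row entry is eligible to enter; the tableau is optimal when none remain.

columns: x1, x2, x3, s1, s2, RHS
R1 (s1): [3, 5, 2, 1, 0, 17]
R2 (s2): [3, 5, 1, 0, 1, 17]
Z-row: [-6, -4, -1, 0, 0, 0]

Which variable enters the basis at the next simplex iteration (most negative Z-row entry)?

Negative Z-row entries: x1: -6, x2: -4, x3: -1.
The most negative is -6 in column x1, so x1 enters.

x1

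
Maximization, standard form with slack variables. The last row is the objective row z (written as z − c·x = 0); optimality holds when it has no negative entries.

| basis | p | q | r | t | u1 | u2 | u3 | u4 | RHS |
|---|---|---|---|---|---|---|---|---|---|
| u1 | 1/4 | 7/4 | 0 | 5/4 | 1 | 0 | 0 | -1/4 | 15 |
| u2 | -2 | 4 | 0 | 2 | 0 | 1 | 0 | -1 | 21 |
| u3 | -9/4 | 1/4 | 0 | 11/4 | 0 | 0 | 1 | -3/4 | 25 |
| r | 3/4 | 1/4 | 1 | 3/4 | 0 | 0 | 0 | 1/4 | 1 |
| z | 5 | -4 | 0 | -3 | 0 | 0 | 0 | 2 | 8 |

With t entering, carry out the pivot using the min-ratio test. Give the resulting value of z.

Ratio test on column t — row 1: 15/(5/4) = 12; row 2: 21/2 = 21/2; row 3: 25/(11/4) = 100/11; row 4: 1/(3/4) = 4/3. Minimum is 4/3 at row 4 (r leaves); pivot element 3/4.
Pivot on row 4; the z-row RHS becomes 8 − (-3)·(4/3) = 12.

12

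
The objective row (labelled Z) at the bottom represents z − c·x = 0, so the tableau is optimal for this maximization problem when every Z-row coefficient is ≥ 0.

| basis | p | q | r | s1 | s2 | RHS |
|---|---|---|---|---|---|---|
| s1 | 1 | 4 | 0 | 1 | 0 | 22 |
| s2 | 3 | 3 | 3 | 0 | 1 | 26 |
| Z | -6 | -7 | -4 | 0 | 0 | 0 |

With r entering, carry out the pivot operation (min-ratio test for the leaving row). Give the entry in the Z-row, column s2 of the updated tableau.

Ratio test on column r — row 1: entry 0 ≤ 0; row 2: 26/3 = 26/3. Minimum is 26/3 at row 2 (s2 leaves); pivot element 3.
Divide row 2 by 3; eliminate column r from the other rows.
Z-row update in column s2: 0 − (-4)·(1/3) = 4/3.

4/3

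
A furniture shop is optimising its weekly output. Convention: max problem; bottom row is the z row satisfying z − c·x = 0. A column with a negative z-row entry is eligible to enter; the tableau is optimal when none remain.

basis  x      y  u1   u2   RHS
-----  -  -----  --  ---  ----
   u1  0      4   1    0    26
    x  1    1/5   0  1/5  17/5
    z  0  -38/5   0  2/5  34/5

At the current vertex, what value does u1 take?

26

u1 is basic (row 1); its value is the RHS of that row, 26.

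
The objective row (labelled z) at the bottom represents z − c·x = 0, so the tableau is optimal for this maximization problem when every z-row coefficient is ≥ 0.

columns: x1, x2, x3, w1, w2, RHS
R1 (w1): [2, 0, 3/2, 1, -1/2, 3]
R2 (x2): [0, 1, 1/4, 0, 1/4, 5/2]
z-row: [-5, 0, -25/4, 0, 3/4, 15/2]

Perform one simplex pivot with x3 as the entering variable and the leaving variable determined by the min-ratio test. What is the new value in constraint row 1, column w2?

-1/3

Ratio test on column x3 — row 1: 3/(3/2) = 2; row 2: (5/2)/(1/4) = 10. Minimum is 2 at row 1 (w1 leaves); pivot element 3/2.
Divide row 1 by 3/2; eliminate column x3 from the other rows.
In the new row 1, the w2 entry is the old entry divided by the pivot: (-1/2)/(3/2) = -1/3.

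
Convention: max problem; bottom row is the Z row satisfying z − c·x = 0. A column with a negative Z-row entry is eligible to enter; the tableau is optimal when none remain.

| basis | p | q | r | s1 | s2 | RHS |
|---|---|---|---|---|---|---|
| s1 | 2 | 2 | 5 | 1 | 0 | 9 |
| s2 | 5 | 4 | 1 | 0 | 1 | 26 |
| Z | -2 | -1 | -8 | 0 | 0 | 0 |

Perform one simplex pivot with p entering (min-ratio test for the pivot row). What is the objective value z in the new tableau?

Ratio test on column p — row 1: 9/2 = 9/2; row 2: 26/5 = 26/5. Minimum is 9/2 at row 1 (s1 leaves); pivot element 2.
Pivot on row 1; the Z-row RHS becomes 0 − (-2)·(9/2) = 9.

9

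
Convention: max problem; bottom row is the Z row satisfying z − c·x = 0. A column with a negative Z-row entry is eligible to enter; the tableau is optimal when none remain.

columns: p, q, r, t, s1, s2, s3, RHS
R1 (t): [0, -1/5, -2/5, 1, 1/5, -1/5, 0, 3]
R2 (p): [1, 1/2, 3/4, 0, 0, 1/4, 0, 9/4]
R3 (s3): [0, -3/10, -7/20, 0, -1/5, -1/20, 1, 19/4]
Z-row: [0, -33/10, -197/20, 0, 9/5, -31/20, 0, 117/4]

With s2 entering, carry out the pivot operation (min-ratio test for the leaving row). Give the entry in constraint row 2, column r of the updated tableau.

Ratio test on column s2 — row 1: entry -1/5 ≤ 0; row 2: (9/4)/(1/4) = 9; row 3: entry -1/20 ≤ 0. Minimum is 9 at row 2 (p leaves); pivot element 1/4.
Divide row 2 by 1/4; eliminate column s2 from the other rows.
In the new row 2, the r entry is the old entry divided by the pivot: (3/4)/(1/4) = 3.

3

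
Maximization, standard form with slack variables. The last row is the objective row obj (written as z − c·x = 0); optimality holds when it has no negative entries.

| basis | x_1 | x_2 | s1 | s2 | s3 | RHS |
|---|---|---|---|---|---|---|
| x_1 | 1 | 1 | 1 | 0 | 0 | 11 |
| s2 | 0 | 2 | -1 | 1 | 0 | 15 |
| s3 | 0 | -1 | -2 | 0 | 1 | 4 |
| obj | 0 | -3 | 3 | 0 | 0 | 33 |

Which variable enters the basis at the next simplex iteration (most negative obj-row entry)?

x_2

Negative obj-row entries: x_2: -3.
The most negative is -3 in column x_2, so x_2 enters.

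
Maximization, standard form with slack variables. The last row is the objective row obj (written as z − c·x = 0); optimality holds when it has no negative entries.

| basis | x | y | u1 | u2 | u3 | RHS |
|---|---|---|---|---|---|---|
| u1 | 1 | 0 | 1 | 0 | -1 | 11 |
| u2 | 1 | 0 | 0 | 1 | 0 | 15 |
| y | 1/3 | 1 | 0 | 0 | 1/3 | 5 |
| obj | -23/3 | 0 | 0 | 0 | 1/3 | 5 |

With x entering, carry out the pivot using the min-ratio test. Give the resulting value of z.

268/3

Ratio test on column x — row 1: 11/1 = 11; row 2: 15/1 = 15; row 3: 5/(1/3) = 15. Minimum is 11 at row 1 (u1 leaves); pivot element 1.
Pivot on row 1; the obj-row RHS becomes 5 − (-23/3)·11 = 268/3.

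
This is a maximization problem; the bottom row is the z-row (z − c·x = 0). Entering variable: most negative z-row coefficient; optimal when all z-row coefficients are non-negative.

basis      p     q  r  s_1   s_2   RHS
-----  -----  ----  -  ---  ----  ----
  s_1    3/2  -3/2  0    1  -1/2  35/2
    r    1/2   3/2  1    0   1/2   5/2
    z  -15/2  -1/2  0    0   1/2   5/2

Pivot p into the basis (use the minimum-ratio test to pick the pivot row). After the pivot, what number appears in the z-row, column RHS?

Ratio test on column p — row 1: (35/2)/(3/2) = 35/3; row 2: (5/2)/(1/2) = 5. Minimum is 5 at row 2 (r leaves); pivot element 1/2.
Divide row 2 by 1/2; eliminate column p from the other rows.
z-row update in column RHS: 5/2 − (-15/2)·5 = 40.

40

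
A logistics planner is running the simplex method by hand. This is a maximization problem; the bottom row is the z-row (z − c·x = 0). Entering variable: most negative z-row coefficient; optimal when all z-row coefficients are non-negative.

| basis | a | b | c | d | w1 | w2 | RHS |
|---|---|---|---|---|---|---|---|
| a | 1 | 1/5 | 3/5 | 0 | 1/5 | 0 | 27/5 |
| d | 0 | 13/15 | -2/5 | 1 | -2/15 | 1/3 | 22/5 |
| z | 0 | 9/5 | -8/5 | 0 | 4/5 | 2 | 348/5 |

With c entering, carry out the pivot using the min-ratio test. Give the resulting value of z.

Ratio test on column c — row 1: (27/5)/(3/5) = 9; row 2: entry -2/5 ≤ 0. Minimum is 9 at row 1 (a leaves); pivot element 3/5.
Pivot on row 1; the z-row RHS becomes 348/5 − (-8/5)·9 = 84.

84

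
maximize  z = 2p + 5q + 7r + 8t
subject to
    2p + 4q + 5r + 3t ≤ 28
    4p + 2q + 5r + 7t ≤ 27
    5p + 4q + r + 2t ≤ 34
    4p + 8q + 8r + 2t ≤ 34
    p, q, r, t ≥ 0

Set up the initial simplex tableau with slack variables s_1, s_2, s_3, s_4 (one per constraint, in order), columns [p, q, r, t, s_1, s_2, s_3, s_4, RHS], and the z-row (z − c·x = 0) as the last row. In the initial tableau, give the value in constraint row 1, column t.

3

Constraint 1 has coefficient 3 on t.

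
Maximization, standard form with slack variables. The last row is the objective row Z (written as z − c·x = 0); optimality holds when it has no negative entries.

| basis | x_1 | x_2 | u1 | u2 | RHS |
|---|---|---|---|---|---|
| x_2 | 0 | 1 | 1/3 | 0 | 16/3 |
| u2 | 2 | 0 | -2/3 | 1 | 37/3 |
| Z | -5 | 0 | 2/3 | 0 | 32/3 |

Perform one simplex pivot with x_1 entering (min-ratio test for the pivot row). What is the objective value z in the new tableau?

Ratio test on column x_1 — row 1: entry 0 ≤ 0; row 2: (37/3)/2 = 37/6. Minimum is 37/6 at row 2 (u2 leaves); pivot element 2.
Pivot on row 2; the Z-row RHS becomes 32/3 − (-5)·(37/6) = 83/2.

83/2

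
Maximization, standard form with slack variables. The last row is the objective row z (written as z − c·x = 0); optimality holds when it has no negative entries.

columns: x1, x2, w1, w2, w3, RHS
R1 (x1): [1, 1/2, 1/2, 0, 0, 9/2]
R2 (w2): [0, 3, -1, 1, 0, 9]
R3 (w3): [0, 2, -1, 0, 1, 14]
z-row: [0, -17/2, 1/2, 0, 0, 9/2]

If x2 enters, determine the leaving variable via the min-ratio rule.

Column x2 entries and ratios — x1: (9/2)/(1/2) = 9; w2: 9/3 = 3; w3: 14/2 = 7.
Smallest ratio is 3 in the row of w2, so w2 leaves.

w2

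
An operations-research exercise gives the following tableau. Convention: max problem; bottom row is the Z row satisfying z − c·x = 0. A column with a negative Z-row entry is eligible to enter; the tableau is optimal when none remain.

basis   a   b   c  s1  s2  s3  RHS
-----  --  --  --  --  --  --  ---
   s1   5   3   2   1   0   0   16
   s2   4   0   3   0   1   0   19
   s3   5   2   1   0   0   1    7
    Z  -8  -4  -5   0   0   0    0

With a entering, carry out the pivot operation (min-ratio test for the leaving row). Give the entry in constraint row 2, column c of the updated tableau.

11/5

Ratio test on column a — row 1: 16/5 = 16/5; row 2: 19/4 = 19/4; row 3: 7/5 = 7/5. Minimum is 7/5 at row 3 (s3 leaves); pivot element 5.
Divide row 3 by 5; eliminate column a from the other rows.
Row 2 update in column c: 3 − 4·(1/5) = 11/5.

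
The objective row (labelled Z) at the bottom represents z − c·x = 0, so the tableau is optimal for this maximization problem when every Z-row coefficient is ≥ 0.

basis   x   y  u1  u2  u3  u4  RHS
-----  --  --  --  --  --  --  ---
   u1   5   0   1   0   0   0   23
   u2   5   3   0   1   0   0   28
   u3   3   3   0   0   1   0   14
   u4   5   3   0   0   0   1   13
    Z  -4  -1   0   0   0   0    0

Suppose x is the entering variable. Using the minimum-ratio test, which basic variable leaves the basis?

u4

Column x entries and ratios — u1: 23/5 = 23/5; u2: 28/5 = 28/5; u3: 14/3 = 14/3; u4: 13/5 = 13/5.
Smallest ratio is 13/5 in the row of u4, so u4 leaves.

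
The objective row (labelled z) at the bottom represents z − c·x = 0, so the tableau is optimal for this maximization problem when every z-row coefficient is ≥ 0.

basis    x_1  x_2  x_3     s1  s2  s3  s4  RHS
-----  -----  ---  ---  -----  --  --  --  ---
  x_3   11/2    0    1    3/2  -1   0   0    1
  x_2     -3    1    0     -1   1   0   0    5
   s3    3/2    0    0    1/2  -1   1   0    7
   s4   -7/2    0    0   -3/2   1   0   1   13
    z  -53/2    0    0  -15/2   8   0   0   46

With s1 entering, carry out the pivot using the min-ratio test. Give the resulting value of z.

51

Ratio test on column s1 — row 1: 1/(3/2) = 2/3; row 2: entry -1 ≤ 0; row 3: 7/(1/2) = 14; row 4: entry -3/2 ≤ 0. Minimum is 2/3 at row 1 (x_3 leaves); pivot element 3/2.
Pivot on row 1; the z-row RHS becomes 46 − (-15/2)·(2/3) = 51.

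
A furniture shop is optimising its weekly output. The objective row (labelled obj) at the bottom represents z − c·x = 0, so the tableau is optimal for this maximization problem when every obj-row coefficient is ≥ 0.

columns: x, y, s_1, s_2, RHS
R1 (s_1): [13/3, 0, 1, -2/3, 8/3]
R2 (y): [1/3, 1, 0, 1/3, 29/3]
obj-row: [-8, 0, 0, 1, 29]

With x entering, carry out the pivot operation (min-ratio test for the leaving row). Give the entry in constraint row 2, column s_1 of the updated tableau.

Ratio test on column x — row 1: (8/3)/(13/3) = 8/13; row 2: (29/3)/(1/3) = 29. Minimum is 8/13 at row 1 (s_1 leaves); pivot element 13/3.
Divide row 1 by 13/3; eliminate column x from the other rows.
Row 2 update in column s_1: 0 − (1/3)·(3/13) = -1/13.

-1/13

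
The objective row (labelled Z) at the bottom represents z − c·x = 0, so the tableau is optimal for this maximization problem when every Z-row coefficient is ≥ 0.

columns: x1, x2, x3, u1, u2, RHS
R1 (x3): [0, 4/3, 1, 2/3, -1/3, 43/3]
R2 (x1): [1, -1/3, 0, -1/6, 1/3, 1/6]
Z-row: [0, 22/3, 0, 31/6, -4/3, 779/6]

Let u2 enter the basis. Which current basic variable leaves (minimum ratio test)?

Column u2 entries and ratios — x3: -1/3 ≤ 0, skip; x1: (1/6)/(1/3) = 1/2.
Smallest ratio is 1/2 in the row of x1, so x1 leaves.

x1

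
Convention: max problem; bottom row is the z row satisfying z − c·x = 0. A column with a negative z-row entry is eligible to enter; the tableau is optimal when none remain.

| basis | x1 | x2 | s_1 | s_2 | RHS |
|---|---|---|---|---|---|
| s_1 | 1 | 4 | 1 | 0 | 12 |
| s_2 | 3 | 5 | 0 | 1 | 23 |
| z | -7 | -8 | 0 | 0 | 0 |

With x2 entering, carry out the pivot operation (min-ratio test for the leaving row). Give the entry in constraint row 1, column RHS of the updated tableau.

3

Ratio test on column x2 — row 1: 12/4 = 3; row 2: 23/5 = 23/5. Minimum is 3 at row 1 (s_1 leaves); pivot element 4.
Divide row 1 by 4; eliminate column x2 from the other rows.
In the new row 1, the RHS entry is the old entry divided by the pivot: 12/4 = 3.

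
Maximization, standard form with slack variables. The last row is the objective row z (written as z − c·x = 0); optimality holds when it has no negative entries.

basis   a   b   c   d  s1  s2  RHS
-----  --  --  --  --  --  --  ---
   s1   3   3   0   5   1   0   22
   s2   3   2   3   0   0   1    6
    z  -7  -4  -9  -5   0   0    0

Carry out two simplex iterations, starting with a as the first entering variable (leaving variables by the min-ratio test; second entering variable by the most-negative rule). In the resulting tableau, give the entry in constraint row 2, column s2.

1/3

Ratio test on column a — row 1: 22/3 = 22/3; row 2: 6/3 = 2. Minimum is 2 at row 2 (s2 leaves); pivot element 3.
Divide row 2 by 3; eliminate column a from the other rows.
Second iteration: most negative z-row entry is -5 in column d, so d enters.
Ratio test on column d — row 1: 16/5 = 16/5; row 2: entry 0 ≤ 0. Minimum is 16/5 at row 1 (s1 leaves); pivot element 5.
Divide row 1 by 5; eliminate column d from the other rows.
After both pivots, the entry at constraint row 2, column s2 is 1/3.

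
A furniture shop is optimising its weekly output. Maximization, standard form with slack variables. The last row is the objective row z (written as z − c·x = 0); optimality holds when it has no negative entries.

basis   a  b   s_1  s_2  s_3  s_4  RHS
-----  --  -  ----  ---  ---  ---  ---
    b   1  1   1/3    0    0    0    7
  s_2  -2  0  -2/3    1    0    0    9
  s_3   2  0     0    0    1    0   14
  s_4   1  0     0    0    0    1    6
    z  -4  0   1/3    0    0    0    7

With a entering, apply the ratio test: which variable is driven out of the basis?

s_4

Column a entries and ratios — b: 7/1 = 7; s_2: -2 ≤ 0, skip; s_3: 14/2 = 7; s_4: 6/1 = 6.
Smallest ratio is 6 in the row of s_4, so s_4 leaves.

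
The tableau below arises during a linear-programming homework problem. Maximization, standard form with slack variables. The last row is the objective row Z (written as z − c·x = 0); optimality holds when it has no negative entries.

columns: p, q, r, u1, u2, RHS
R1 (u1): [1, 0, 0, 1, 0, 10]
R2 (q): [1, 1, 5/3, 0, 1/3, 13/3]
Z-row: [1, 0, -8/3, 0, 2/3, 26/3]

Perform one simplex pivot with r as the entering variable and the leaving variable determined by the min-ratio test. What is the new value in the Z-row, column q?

8/5

Ratio test on column r — row 1: entry 0 ≤ 0; row 2: (13/3)/(5/3) = 13/5. Minimum is 13/5 at row 2 (q leaves); pivot element 5/3.
Divide row 2 by 5/3; eliminate column r from the other rows.
Z-row update in column q: 0 − (-8/3)·(3/5) = 8/5.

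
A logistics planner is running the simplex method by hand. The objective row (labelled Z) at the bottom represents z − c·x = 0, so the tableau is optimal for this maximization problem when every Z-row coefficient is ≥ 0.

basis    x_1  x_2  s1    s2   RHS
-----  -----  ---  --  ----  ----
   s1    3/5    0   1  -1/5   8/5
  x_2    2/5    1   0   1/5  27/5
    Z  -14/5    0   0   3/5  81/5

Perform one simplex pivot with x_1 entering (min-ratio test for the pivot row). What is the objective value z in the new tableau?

Ratio test on column x_1 — row 1: (8/5)/(3/5) = 8/3; row 2: (27/5)/(2/5) = 27/2. Minimum is 8/3 at row 1 (s1 leaves); pivot element 3/5.
Pivot on row 1; the Z-row RHS becomes 81/5 − (-14/5)·(8/3) = 71/3.

71/3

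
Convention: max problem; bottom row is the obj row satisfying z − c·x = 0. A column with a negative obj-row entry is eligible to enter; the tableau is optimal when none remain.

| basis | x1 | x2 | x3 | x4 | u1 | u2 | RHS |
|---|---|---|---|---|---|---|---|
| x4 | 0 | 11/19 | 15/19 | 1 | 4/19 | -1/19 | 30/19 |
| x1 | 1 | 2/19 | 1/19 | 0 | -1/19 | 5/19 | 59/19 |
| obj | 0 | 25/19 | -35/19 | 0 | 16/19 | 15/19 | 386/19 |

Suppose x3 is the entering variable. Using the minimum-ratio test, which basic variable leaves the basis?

x4

Column x3 entries and ratios — x4: (30/19)/(15/19) = 2; x1: (59/19)/(1/19) = 59.
Smallest ratio is 2 in the row of x4, so x4 leaves.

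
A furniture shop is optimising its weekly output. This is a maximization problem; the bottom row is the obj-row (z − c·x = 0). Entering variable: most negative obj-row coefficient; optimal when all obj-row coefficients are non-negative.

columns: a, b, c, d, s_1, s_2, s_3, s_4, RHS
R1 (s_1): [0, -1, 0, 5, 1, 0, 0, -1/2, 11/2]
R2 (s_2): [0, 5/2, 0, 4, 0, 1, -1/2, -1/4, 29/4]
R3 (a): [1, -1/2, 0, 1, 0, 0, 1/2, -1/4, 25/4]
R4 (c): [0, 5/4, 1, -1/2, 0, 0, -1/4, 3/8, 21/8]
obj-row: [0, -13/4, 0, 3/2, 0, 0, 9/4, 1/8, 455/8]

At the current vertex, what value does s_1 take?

s_1 is basic (row 1); its value is the RHS of that row, 11/2.

11/2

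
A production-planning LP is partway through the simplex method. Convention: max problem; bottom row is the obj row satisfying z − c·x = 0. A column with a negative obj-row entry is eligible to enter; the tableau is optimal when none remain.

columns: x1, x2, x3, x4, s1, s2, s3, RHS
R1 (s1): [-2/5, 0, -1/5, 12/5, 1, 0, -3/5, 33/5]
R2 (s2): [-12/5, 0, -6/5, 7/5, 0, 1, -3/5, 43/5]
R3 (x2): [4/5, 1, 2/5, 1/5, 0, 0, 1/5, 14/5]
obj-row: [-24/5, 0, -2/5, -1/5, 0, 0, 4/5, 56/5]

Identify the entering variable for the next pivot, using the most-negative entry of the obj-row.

x1

Negative obj-row entries: x1: -24/5, x3: -2/5, x4: -1/5.
The most negative is -24/5 in column x1, so x1 enters.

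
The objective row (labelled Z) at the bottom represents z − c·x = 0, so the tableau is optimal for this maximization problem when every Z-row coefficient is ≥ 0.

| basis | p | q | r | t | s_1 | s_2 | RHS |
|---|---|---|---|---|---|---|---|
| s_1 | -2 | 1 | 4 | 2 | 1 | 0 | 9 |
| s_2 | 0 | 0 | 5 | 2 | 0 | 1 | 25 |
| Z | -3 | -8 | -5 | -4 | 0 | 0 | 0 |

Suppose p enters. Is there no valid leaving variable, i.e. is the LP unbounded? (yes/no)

Every constraint-row entry in column p is ≤ 0, so increasing p is unbounded.

yes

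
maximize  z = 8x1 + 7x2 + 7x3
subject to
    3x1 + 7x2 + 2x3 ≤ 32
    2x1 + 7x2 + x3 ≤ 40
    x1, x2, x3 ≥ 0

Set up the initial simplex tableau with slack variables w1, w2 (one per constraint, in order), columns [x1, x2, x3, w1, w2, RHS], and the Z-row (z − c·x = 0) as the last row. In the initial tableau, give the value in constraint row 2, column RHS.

40

The RHS of constraint 2 is b_2 = 40.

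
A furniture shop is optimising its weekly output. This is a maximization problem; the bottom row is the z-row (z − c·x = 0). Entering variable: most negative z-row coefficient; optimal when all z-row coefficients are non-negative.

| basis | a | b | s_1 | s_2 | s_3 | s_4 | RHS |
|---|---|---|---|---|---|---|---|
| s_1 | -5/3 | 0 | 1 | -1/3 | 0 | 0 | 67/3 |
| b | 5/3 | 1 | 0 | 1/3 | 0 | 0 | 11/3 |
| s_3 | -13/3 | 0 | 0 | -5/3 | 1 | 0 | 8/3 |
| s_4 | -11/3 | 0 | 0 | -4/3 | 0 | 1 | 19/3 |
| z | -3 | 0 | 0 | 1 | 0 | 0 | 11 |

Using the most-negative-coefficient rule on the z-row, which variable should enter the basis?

Negative z-row entries: a: -3.
The most negative is -3 in column a, so a enters.

a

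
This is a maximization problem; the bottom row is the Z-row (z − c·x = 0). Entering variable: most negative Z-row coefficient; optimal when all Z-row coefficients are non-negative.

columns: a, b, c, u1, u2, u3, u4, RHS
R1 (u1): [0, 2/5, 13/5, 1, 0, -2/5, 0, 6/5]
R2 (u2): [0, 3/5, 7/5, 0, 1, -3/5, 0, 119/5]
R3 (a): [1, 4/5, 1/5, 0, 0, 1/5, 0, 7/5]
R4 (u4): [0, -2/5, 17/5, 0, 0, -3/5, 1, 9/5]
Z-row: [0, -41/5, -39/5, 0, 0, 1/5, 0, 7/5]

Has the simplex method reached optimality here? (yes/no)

no

The Z-row has a negative entry -41/5 in column b, so it is not optimal.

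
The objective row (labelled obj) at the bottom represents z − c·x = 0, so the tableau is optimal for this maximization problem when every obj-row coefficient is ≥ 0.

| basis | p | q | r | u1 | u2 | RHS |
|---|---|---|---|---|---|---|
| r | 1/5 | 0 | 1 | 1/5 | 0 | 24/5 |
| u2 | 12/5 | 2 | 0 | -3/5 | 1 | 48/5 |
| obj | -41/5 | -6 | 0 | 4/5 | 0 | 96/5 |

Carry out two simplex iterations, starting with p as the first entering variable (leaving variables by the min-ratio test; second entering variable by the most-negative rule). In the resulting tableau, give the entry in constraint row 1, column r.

4

Ratio test on column p — row 1: (24/5)/(1/5) = 24; row 2: (48/5)/(12/5) = 4. Minimum is 4 at row 2 (u2 leaves); pivot element 12/5.
Divide row 2 by 12/5; eliminate column p from the other rows.
Second iteration: most negative obj-row entry is -5/4 in column u1, so u1 enters.
Ratio test on column u1 — row 1: 4/(1/4) = 16; row 2: entry -1/4 ≤ 0. Minimum is 16 at row 1 (r leaves); pivot element 1/4.
Divide row 1 by 1/4; eliminate column u1 from the other rows.
After both pivots, the entry at constraint row 1, column r is 4.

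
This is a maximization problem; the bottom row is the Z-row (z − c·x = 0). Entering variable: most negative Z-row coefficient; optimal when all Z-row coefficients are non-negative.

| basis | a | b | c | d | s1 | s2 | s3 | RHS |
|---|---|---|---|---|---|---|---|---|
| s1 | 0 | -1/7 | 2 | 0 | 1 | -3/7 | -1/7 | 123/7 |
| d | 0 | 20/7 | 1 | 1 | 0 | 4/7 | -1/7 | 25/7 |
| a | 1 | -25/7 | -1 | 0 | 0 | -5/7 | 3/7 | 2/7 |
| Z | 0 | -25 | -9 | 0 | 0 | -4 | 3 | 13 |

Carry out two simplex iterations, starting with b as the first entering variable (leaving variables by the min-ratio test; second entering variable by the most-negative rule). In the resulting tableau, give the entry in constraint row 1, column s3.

Ratio test on column b — row 1: entry -1/7 ≤ 0; row 2: (25/7)/(20/7) = 5/4; row 3: entry -25/7 ≤ 0. Minimum is 5/4 at row 2 (d leaves); pivot element 20/7.
Divide row 2 by 20/7; eliminate column b from the other rows.
Second iteration: most negative Z-row entry is -1/4 in column c, so c enters.
Ratio test on column c — row 1: (71/4)/(41/20) = 355/41; row 2: (5/4)/(7/20) = 25/7; row 3: (19/4)/(1/4) = 19. Minimum is 25/7 at row 2 (b leaves); pivot element 7/20.
Divide row 2 by 7/20; eliminate column c from the other rows.
After both pivots, the entry at constraint row 1, column s3 is 1/7.

1/7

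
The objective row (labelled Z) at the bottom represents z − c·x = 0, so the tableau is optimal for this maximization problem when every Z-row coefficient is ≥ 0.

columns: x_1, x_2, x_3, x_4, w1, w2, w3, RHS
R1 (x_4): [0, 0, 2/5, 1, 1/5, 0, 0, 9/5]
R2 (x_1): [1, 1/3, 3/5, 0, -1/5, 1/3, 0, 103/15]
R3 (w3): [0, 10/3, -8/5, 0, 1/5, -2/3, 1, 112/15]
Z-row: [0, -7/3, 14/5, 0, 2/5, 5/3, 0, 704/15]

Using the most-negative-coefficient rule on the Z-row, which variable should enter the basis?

x_2

Negative Z-row entries: x_2: -7/3.
The most negative is -7/3 in column x_2, so x_2 enters.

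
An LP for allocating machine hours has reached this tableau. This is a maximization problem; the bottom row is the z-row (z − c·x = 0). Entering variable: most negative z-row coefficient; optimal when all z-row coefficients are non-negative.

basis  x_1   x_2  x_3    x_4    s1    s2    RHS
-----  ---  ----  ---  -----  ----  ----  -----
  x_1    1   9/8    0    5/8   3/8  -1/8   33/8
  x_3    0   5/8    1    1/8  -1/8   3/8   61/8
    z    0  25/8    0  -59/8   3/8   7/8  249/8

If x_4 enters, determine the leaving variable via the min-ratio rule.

Column x_4 entries and ratios — x_1: (33/8)/(5/8) = 33/5; x_3: (61/8)/(1/8) = 61.
Smallest ratio is 33/5 in the row of x_1, so x_1 leaves.

x_1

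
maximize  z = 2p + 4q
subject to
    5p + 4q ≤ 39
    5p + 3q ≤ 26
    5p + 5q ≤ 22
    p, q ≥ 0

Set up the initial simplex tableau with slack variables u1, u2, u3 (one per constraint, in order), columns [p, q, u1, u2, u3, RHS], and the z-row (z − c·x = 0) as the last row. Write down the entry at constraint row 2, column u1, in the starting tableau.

0

Slack u1 belongs to constraint 1; its column is the unit vector e_1, so the entry in row 2 is 0.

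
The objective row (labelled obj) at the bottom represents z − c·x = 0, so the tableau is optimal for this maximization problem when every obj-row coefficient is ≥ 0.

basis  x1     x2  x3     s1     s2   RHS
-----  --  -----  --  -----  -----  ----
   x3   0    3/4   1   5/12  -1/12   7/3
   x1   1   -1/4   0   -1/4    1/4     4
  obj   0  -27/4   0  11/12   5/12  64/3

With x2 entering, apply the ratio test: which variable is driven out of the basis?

Column x2 entries and ratios — x3: (7/3)/(3/4) = 28/9; x1: -1/4 ≤ 0, skip.
Smallest ratio is 28/9 in the row of x3, so x3 leaves.

x3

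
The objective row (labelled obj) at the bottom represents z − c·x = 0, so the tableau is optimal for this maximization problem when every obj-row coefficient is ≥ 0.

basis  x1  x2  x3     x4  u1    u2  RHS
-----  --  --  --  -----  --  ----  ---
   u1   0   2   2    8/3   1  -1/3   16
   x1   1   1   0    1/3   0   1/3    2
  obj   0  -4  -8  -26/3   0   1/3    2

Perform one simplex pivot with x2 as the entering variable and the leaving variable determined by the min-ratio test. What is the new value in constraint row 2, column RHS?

Ratio test on column x2 — row 1: 16/2 = 8; row 2: 2/1 = 2. Minimum is 2 at row 2 (x1 leaves); pivot element 1.
Divide row 2 by 1; eliminate column x2 from the other rows.
In the new row 2, the RHS entry is the old entry divided by the pivot: 2/1 = 2.

2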